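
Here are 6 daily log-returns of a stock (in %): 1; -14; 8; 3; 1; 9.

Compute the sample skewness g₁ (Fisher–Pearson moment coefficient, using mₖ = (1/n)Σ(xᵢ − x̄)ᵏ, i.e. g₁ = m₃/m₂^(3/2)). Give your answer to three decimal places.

-1.108

x̄ = (1 - 14 + 8 + 3 + 1 + 9) / 6 = 1.3333
deviations (xᵢ − x̄): -0.3333, -15.3333, 6.6667, 1.6667, -0.3333, 7.6667
Σ(xᵢ − x̄)² = 341.3333 ⇒ m₂ = 341.3333/6 = 56.88889
Σ(xᵢ − x̄)³ = -2853.5556 ⇒ m₃ = -2853.5556/6 = -475.59259
m₂^(3/2) = 56.88889^(1.5) = 429.08287
g₁ = m₃ / m₂^(3/2) = -475.59259 / 429.08287 ≈ -1.108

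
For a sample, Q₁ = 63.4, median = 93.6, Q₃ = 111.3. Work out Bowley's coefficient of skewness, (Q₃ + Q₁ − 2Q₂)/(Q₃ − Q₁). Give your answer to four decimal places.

numerator: Q₃ + Q₁ − 2Q₂ = 111.3 + 63.4 − 2×93.6 = -12.5000
denominator: Q₃ − Q₁ = 111.3 − 63.4 = 47.9000
Bowley skewness = -12.5000 / 47.9000 ≈ -0.2610

-0.2610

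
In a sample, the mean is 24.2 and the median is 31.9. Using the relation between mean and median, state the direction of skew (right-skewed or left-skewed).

left-skewed

mean − median = 24.2 − 31.9 = -7.7
mean < median ⇒ the longer tail is on the left ⇒ left-skewed (negatively skewed).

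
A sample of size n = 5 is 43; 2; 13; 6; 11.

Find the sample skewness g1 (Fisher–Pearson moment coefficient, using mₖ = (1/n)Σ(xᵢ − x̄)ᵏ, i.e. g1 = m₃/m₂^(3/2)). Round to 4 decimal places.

1.2386

x̄ = (43 + 2 + 13 + 6 + 11) / 5 = 15.0000
deviations (xᵢ − x̄): 28.0000, -13.0000, -2.0000, -9.0000, -4.0000
Σ(xᵢ − x̄)² = 1054.0000 ⇒ m₂ = 1054.0000/5 = 210.80000
Σ(xᵢ − x̄)³ = 18954.0000 ⇒ m₃ = 18954.0000/5 = 3790.80000
m₂^(3/2) = 210.80000^(1.5) = 3060.59532
g1 = m₃ / m₂^(3/2) = 3790.80000 / 3060.59532 ≈ 1.2386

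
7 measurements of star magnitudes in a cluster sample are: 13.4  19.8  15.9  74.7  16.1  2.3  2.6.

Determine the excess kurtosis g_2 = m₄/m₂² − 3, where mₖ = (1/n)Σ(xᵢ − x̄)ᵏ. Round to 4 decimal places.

x̄ = 20.6857
Σ(xᵢ − x̄)² = 3680.4686 ⇒ m₂ = 525.78122
Σ(xᵢ − x̄)⁴ = 8737099.7359 ⇒ m₄ = 1248157.10512
m₂² = 276445.89603
g_2 = m₄/m₂² − 3 = 4.51501 − 3 ≈ 1.5150

1.5150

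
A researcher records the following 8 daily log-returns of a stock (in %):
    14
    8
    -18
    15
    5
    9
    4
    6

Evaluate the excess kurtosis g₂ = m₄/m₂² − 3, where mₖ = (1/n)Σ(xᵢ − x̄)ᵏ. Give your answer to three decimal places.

1.622

x̄ = 5.3750
Σ(xᵢ − x̄)² = 735.8750 ⇒ m₂ = 91.98438
Σ(xᵢ − x̄)⁴ = 312882.8691 ⇒ m₄ = 39110.35864
m₂² = 8461.12524
g₂ = m₄/m₂² − 3 = 4.62236 − 3 ≈ 1.622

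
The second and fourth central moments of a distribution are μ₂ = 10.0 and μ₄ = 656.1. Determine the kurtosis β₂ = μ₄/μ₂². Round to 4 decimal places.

μ₂² = 10.0² = 100.00000
μ₄/μ₂² = 656.1 / 100.00000 = 6.56100
β₂ ≈ 6.5610

6.5610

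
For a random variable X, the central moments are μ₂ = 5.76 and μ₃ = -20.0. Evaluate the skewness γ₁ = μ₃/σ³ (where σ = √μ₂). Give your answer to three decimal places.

-1.447

σ = √μ₂ = √5.76 = 2.40000
σ³ = μ₂^(3/2) = 13.82400
γ₁ = μ₃/σ³ = -20.0 / 13.82400 ≈ -1.447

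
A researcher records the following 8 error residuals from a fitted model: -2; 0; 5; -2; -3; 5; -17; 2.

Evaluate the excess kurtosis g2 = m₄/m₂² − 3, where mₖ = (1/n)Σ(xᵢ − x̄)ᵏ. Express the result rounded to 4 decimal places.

1.2030

x̄ = -1.5000
Σ(xᵢ − x̄)² = 342.0000 ⇒ m₂ = 42.75000
Σ(xᵢ − x̄)⁴ = 61450.5000 ⇒ m₄ = 7681.31250
m₂² = 1827.56250
g2 = m₄/m₂² − 3 = 4.20304 − 3 ≈ 1.2030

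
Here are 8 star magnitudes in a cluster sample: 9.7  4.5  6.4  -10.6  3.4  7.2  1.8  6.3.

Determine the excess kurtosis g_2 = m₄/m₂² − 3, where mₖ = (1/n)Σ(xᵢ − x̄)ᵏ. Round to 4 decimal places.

x̄ = 3.5875
Σ(xᵢ − x̄)² = 271.0288 ⇒ m₂ = 33.87859
Σ(xᵢ − x̄)⁴ = 42209.5980 ⇒ m₄ = 5276.19976
m₂² = 1147.75911
g_2 = m₄/m₂² − 3 = 4.59696 − 3 ≈ 1.5970

1.5970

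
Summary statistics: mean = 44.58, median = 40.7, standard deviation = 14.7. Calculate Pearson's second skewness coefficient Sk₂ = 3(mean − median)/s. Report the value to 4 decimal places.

0.7918

Sk₂ = 3(44.58 − 40.7) / 14.7 = 3 × 3.8800 / 14.7
    = 11.6400 / 14.7 ≈ 0.7918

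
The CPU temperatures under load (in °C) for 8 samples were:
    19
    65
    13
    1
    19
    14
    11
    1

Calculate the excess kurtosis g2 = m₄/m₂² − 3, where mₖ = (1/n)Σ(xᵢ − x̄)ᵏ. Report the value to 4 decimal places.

1.9199

x̄ = 17.8750
Σ(xᵢ − x̄)² = 2878.8750 ⇒ m₂ = 359.85938
Σ(xᵢ − x̄)⁴ = 5097010.4004 ⇒ m₄ = 637126.30005
m₂² = 129498.76978
g2 = m₄/m₂² − 3 = 4.91994 − 3 ≈ 1.9199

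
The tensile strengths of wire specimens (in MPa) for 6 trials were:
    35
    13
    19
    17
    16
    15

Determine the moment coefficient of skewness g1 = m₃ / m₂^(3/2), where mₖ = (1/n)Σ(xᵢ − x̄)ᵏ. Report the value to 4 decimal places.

1.5432

x̄ = (35 + 13 + 19 + 17 + 16 + 15) / 6 = 19.1667
deviations (xᵢ − x̄): 15.8333, -6.1667, -0.1667, -2.1667, -3.1667, -4.1667
Σ(xᵢ − x̄)² = 320.8333 ⇒ m₂ = 320.8333/6 = 53.47222
Σ(xᵢ − x̄)³ = 3620.5556 ⇒ m₃ = 3620.5556/6 = 603.42593
m₂^(3/2) = 53.47222^(1.5) = 391.01404
g1 = m₃ / m₂^(3/2) = 603.42593 / 391.01404 ≈ 1.5432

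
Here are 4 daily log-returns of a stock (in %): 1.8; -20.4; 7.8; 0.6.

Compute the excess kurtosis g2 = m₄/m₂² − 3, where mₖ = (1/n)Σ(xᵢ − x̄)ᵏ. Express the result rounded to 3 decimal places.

x̄ = -2.5500
Σ(xᵢ − x̄)² = 454.5900 ⇒ m₂ = 113.64750
Σ(xᵢ − x̄)⁴ = 113452.0445 ⇒ m₄ = 28363.01113
m₂² = 12915.75426
g2 = m₄/m₂² − 3 = 2.19600 − 3 ≈ -0.804

-0.804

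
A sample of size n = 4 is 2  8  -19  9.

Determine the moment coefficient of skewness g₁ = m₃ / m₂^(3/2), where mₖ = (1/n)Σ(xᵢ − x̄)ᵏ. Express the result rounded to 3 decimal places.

x̄ = (2 + 8 - 19 + 9) / 4 = 0.0000
deviations (xᵢ − x̄): 2.0000, 8.0000, -19.0000, 9.0000
Σ(xᵢ − x̄)² = 510.0000 ⇒ m₂ = 510.0000/4 = 127.50000
Σ(xᵢ − x̄)³ = -5610.0000 ⇒ m₃ = -5610.0000/4 = -1402.50000
m₂^(3/2) = 127.50000^(1.5) = 1439.67770
g₁ = m₃ / m₂^(3/2) = -1402.50000 / 1439.67770 ≈ -0.974

-0.974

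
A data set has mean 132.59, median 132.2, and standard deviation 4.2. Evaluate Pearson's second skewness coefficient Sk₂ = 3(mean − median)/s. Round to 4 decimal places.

0.2786

Sk₂ = 3(132.59 − 132.2) / 4.2 = 3 × 0.3900 / 4.2
    = 1.1700 / 4.2 ≈ 0.2786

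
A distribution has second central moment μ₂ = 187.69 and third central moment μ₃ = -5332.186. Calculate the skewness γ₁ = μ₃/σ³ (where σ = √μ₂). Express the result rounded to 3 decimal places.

-2.074

σ = √μ₂ = √187.69 = 13.70000
σ³ = μ₂^(3/2) = 2571.35300
γ₁ = μ₃/σ³ = -5332.186 / 2571.35300 ≈ -2.074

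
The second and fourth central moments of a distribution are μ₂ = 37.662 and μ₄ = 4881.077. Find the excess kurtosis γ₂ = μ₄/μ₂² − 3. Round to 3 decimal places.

μ₂² = 37.662² = 1418.42624
μ₄/μ₂² = 4881.077 / 1418.42624 = 3.44119
γ₂ = 3.44119 − 3 ≈ 0.441

0.441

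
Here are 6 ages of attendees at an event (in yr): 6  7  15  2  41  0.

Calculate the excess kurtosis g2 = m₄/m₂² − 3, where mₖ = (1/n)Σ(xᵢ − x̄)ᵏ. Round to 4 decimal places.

x̄ = 11.8333
Σ(xᵢ − x̄)² = 1154.8333 ⇒ m₂ = 192.47222
Σ(xᵢ − x̄)⁴ = 754442.8194 ⇒ m₄ = 125740.46991
m₂² = 37045.55633
g2 = m₄/m₂² − 3 = 3.39421 − 3 ≈ 0.3942

0.3942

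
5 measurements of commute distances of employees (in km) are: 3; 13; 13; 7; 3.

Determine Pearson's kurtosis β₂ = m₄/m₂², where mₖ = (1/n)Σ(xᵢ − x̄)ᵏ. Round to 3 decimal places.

1.242

x̄ = 7.8000
Σ(xᵢ − x̄)² = 100.8000 ⇒ m₂ = 20.16000
Σ(xᵢ − x̄)⁴ = 2524.4160 ⇒ m₄ = 504.88320
m₂² = 406.42560
β₂ = m₄/m₂² = 504.88320 / 406.42560 ≈ 1.242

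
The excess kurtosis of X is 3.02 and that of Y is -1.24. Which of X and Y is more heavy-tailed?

X

Higher excess kurtosis ⇒ heavier tails relative to the normal distribution.
3.02 vs -1.24: the larger is 3.02, so X has heavier tails. (X is leptokurtic — heavier-than-normal tails; the other is platykurtic.)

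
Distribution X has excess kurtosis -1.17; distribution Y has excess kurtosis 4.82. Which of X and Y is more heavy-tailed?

Y

Higher excess kurtosis ⇒ heavier tails relative to the normal distribution.
-1.17 vs 4.82: the larger is 4.82, so Y has heavier tails. (Y is leptokurtic — heavier-than-normal tails; the other is platykurtic.)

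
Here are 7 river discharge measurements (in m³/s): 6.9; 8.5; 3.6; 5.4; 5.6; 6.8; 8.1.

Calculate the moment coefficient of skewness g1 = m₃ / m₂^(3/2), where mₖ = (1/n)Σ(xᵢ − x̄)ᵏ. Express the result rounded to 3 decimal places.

x̄ = (6.9 + 8.5 + 3.6 + 5.4 + 5.6 + 6.8 + 8.1) / 7 = 6.4143
deviations (xᵢ − x̄): 0.4857, 2.0857, -2.8143, -1.0143, -0.8143, 0.3857, 1.6857
Σ(xᵢ − x̄)² = 17.1886 ⇒ m₂ = 17.1886/7 = 2.45551
Σ(xᵢ − x̄)³ = -9.8377 ⇒ m₃ = -9.8377/7 = -1.40538
m₂^(3/2) = 2.45551^(1.5) = 3.84780
g1 = m₃ / m₂^(3/2) = -1.40538 / 3.84780 ≈ -0.365

-0.365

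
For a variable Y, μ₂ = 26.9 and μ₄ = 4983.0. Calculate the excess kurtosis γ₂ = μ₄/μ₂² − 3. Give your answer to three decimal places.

3.886

μ₂² = 26.9² = 723.61000
μ₄/μ₂² = 4983.0 / 723.61000 = 6.88631
γ₂ = 6.88631 − 3 ≈ 3.886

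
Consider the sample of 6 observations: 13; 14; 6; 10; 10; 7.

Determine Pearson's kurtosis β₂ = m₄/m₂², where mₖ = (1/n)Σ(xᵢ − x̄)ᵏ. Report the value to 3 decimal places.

1.618

x̄ = 10.0000
Σ(xᵢ − x̄)² = 50.0000 ⇒ m₂ = 8.33333
Σ(xᵢ − x̄)⁴ = 674.0000 ⇒ m₄ = 112.33333
m₂² = 69.44444
β₂ = m₄/m₂² = 112.33333 / 69.44444 ≈ 1.618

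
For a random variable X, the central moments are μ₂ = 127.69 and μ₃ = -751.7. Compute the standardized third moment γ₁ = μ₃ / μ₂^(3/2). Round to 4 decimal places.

-0.5210

σ = √μ₂ = √127.69 = 11.30000
σ³ = μ₂^(3/2) = 1442.89700
γ₁ = μ₃/σ³ = -751.7 / 1442.89700 ≈ -0.5210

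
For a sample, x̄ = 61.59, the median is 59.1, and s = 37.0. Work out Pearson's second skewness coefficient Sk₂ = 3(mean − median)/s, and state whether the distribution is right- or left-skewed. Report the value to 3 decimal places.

0.202, right-skewed

Sk₂ = 3(61.59 − 59.1) / 37.0 = 3 × 2.4900 / 37.0
    = 7.4700 / 37.0 ≈ 0.202
Sk₂ > 0 ⇒ mean > median ⇒ right-skewed (positive skew).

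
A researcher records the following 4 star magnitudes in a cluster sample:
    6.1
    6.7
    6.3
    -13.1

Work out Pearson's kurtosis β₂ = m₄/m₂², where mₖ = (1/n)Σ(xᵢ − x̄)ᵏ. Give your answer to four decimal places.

x̄ = 1.5000
Σ(xᵢ − x̄)² = 284.4000 ⇒ m₂ = 71.10000
Σ(xᵢ − x̄)⁴ = 47146.9344 ⇒ m₄ = 11786.73360
m₂² = 5055.21000
β₂ = m₄/m₂² = 11786.73360 / 5055.21000 ≈ 2.3316

2.3316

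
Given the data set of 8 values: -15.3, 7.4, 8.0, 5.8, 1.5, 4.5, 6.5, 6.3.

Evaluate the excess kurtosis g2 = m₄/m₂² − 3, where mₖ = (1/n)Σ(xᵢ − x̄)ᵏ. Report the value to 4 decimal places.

x̄ = 3.0875
Σ(xᵢ − x̄)² = 414.6688 ⇒ m₂ = 51.83359
Σ(xᵢ − x̄)⁴ = 115546.5558 ⇒ m₄ = 14443.31948
m₂² = 2686.72144
g2 = m₄/m₂² − 3 = 5.37582 − 3 ≈ 2.3758

2.3758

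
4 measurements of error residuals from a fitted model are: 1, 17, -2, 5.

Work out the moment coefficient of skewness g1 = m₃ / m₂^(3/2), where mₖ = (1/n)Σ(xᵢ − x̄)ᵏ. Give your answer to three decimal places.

x̄ = (1 + 17 - 2 + 5) / 4 = 5.2500
deviations (xᵢ − x̄): -4.2500, 11.7500, -7.2500, -0.2500
Σ(xᵢ − x̄)² = 208.7500 ⇒ m₂ = 208.7500/4 = 52.18750
Σ(xᵢ − x̄)³ = 1164.3750 ⇒ m₃ = 1164.3750/4 = 291.09375
m₂^(3/2) = 52.18750^(1.5) = 377.00728
g1 = m₃ / m₂^(3/2) = 291.09375 / 377.00728 ≈ 0.772

0.772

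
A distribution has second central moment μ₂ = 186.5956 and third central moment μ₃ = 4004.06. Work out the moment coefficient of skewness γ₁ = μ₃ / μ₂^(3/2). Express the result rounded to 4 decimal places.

σ = √μ₂ = √186.5956 = 13.66000
σ³ = μ₂^(3/2) = 2548.89590
γ₁ = μ₃/σ³ = 4004.06 / 2548.89590 ≈ 1.5709

1.5709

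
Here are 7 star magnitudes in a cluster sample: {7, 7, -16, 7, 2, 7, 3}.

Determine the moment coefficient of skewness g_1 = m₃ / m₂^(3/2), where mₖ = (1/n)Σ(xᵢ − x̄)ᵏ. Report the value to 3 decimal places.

x̄ = (7 + 7 - 16 + 7 + 2 + 7 + 3) / 7 = 2.4286
deviations (xᵢ − x̄): 4.5714, 4.5714, -18.4286, 4.5714, -0.4286, 4.5714, 0.5714
Σ(xᵢ − x̄)² = 423.7143 ⇒ m₂ = 423.7143/7 = 60.53061
Σ(xᵢ − x̄)³ = -5876.3265 ⇒ m₃ = -5876.3265/7 = -839.47522
m₂^(3/2) = 60.53061^(1.5) = 470.93677
g_1 = m₃ / m₂^(3/2) = -839.47522 / 470.93677 ≈ -1.783

-1.783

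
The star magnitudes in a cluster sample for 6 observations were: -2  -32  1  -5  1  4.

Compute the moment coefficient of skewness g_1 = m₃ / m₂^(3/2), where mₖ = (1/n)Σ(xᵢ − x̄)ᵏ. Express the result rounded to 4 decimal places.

-1.5844

x̄ = (-2 - 32 + 1 - 5 + 1 + 4) / 6 = -5.5000
deviations (xᵢ − x̄): 3.5000, -26.5000, 6.5000, 0.5000, 6.5000, 9.5000
Σ(xᵢ − x̄)² = 889.5000 ⇒ m₂ = 889.5000/6 = 148.25000
Σ(xᵢ − x̄)³ = -17160.0000 ⇒ m₃ = -17160.0000/6 = -2860.00000
m₂^(3/2) = 148.25000^(1.5) = 1805.06171
g_1 = m₃ / m₂^(3/2) = -2860.00000 / 1805.06171 ≈ -1.5844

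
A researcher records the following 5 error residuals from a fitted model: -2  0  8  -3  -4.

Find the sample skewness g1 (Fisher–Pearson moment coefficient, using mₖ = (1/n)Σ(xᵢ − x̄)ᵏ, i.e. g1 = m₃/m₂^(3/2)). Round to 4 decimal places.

x̄ = (-2 + 0 + 8 - 3 - 4) / 5 = -0.2000
deviations (xᵢ − x̄): -1.8000, 0.2000, 8.2000, -2.8000, -3.8000
Σ(xᵢ − x̄)² = 92.8000 ⇒ m₂ = 92.8000/5 = 18.56000
Σ(xᵢ − x̄)³ = 468.7200 ⇒ m₃ = 468.7200/5 = 93.74400
m₂^(3/2) = 18.56000^(1.5) = 79.95893
g1 = m₃ / m₂^(3/2) = 93.74400 / 79.95893 ≈ 1.1724

1.1724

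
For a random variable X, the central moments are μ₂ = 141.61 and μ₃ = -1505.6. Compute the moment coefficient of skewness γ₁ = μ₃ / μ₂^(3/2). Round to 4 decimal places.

-0.8934

σ = √μ₂ = √141.61 = 11.90000
σ³ = μ₂^(3/2) = 1685.15900
γ₁ = μ₃/σ³ = -1505.6 / 1685.15900 ≈ -0.8934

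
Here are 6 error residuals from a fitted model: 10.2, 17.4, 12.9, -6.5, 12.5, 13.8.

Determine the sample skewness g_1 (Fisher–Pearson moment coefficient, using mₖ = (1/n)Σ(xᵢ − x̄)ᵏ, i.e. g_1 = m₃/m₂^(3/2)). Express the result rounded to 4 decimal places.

-1.4744

x̄ = (10.2 + 17.4 + 12.9 - 6.5 + 12.5 + 13.8) / 6 = 10.0500
deviations (xᵢ − x̄): 0.1500, 7.3500, 2.8500, -16.5500, 2.4500, 3.7500
Σ(xᵢ − x̄)² = 356.1350 ⇒ m₂ = 356.1350/6 = 59.35583
Σ(xᵢ − x̄)³ = -4045.4280 ⇒ m₃ = -4045.4280/6 = -674.23800
m₂^(3/2) = 59.35583^(1.5) = 457.29359
g_1 = m₃ / m₂^(3/2) = -674.23800 / 457.29359 ≈ -1.4744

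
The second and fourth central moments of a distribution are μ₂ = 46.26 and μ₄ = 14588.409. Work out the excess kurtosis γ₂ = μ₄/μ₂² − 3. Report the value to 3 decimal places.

3.817

μ₂² = 46.26² = 2139.98760
μ₄/μ₂² = 14588.409 / 2139.98760 = 6.81705
γ₂ = 6.81705 − 3 ≈ 3.817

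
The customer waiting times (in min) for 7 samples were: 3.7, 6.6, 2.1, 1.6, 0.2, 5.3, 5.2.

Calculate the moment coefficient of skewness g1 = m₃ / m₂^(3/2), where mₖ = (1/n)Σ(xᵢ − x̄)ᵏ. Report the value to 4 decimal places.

x̄ = (3.7 + 6.6 + 2.1 + 1.6 + 0.2 + 5.3 + 5.2) / 7 = 3.5286
deviations (xᵢ − x̄): 0.1714, 3.0714, -1.4286, -1.9286, -3.3286, 1.7714, 1.6714
Σ(xᵢ − x̄)² = 32.2343 ⇒ m₂ = 32.2343/7 = 4.60490
Σ(xᵢ − x̄)³ = -7.7591 ⇒ m₃ = -7.7591/7 = -1.10844
m₂^(3/2) = 4.60490^(1.5) = 9.88166
g1 = m₃ / m₂^(3/2) = -1.10844 / 9.88166 ≈ -0.1122

-0.1122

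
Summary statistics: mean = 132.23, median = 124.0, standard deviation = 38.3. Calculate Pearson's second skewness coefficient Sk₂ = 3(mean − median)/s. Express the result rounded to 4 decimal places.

0.6446

Sk₂ = 3(132.23 − 124.0) / 38.3 = 3 × 8.2300 / 38.3
    = 24.6900 / 38.3 ≈ 0.6446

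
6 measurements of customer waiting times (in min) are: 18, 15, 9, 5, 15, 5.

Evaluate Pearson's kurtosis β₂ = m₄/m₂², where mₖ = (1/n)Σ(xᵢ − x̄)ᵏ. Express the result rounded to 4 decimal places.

x̄ = 11.1667
Σ(xᵢ − x̄)² = 156.8333 ⇒ m₂ = 26.13889
Σ(xᵢ − x̄)⁴ = 5526.4861 ⇒ m₄ = 921.08102
m₂² = 683.24151
β₂ = m₄/m₂² = 921.08102 / 683.24151 ≈ 1.3481

1.3481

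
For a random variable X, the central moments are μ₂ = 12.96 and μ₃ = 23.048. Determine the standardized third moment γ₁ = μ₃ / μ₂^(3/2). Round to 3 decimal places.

σ = √μ₂ = √12.96 = 3.60000
σ³ = μ₂^(3/2) = 46.65600
γ₁ = μ₃/σ³ = 23.048 / 46.65600 ≈ 0.494

0.494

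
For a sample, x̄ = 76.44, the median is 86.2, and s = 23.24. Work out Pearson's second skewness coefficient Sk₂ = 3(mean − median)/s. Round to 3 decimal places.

Sk₂ = 3(76.44 − 86.2) / 23.24 = 3 × -9.7600 / 23.24
    = -29.2800 / 23.24 ≈ -1.260

-1.260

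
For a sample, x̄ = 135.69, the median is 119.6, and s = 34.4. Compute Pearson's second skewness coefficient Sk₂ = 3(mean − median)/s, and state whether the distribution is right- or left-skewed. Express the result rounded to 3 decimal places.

Sk₂ = 3(135.69 − 119.6) / 34.4 = 3 × 16.0900 / 34.4
    = 48.2700 / 34.4 ≈ 1.403
Sk₂ > 0 ⇒ mean > median ⇒ right-skewed (positive skew).

1.403, right-skewed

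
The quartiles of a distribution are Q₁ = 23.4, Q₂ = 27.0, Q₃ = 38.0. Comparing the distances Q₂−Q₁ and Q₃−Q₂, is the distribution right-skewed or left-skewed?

Q₂ − Q₁ = 3.6;  Q₃ − Q₂ = 11.0
Q₃ − Q₂ > Q₂ − Q₁ ⇒ the upper half is more spread out ⇒ right-skewed.

right-skewed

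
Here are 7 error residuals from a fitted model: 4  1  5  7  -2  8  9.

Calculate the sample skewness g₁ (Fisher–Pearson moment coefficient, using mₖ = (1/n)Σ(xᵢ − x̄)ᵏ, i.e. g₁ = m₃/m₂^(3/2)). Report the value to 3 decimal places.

x̄ = (4 + 1 + 5 + 7 - 2 + 8 + 9) / 7 = 4.5714
deviations (xᵢ − x̄): -0.5714, -3.5714, 0.4286, 2.4286, -6.5714, 3.4286, 4.4286
Σ(xᵢ − x̄)² = 93.7143 ⇒ m₂ = 93.7143/7 = 13.38776
Σ(xᵢ − x̄)³ = -187.9592 ⇒ m₃ = -187.9592/7 = -26.85131
m₂^(3/2) = 13.38776^(1.5) = 48.98483
g₁ = m₃ / m₂^(3/2) = -26.85131 / 48.98483 ≈ -0.548

-0.548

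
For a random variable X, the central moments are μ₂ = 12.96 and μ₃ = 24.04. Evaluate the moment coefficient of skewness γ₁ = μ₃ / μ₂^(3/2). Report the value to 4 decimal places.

σ = √μ₂ = √12.96 = 3.60000
σ³ = μ₂^(3/2) = 46.65600
γ₁ = μ₃/σ³ = 24.04 / 46.65600 ≈ 0.5153

0.5153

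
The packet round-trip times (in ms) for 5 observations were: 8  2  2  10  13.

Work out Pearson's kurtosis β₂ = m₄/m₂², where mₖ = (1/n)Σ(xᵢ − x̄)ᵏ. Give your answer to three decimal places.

1.426

x̄ = 7.0000
Σ(xᵢ − x̄)² = 96.0000 ⇒ m₂ = 19.20000
Σ(xᵢ − x̄)⁴ = 2628.0000 ⇒ m₄ = 525.60000
m₂² = 368.64000
β₂ = m₄/m₂² = 525.60000 / 368.64000 ≈ 1.426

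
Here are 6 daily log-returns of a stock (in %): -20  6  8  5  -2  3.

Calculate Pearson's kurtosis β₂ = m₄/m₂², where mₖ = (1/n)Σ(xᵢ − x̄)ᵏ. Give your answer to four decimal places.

3.4434

x̄ = 0.0000
Σ(xᵢ − x̄)² = 538.0000 ⇒ m₂ = 89.66667
Σ(xᵢ − x̄)⁴ = 166114.0000 ⇒ m₄ = 27685.66667
m₂² = 8040.11111
β₂ = m₄/m₂² = 27685.66667 / 8040.11111 ≈ 3.4434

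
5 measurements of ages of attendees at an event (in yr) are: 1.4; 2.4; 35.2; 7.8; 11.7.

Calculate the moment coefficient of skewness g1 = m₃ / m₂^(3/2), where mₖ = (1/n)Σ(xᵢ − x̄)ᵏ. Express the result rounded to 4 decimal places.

x̄ = (1.4 + 2.4 + 35.2 + 7.8 + 11.7) / 5 = 11.7000
deviations (xᵢ − x̄): -10.3000, -9.3000, 23.5000, -3.9000, 0.0000
Σ(xᵢ − x̄)² = 760.0400 ⇒ m₂ = 760.0400/5 = 152.00800
Σ(xᵢ − x̄)³ = 11021.4720 ⇒ m₃ = 11021.4720/5 = 2204.29440
m₂^(3/2) = 152.00800^(1.5) = 1874.12980
g1 = m₃ / m₂^(3/2) = 2204.29440 / 1874.12980 ≈ 1.1762

1.1762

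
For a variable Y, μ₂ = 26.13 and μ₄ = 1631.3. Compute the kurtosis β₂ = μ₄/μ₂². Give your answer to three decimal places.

2.389

μ₂² = 26.13² = 682.77690
μ₄/μ₂² = 1631.3 / 682.77690 = 2.38921
β₂ ≈ 2.389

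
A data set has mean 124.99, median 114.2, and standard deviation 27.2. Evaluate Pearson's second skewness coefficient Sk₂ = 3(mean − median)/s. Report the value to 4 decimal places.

1.1901

Sk₂ = 3(124.99 − 114.2) / 27.2 = 3 × 10.7900 / 27.2
    = 32.3700 / 27.2 ≈ 1.1901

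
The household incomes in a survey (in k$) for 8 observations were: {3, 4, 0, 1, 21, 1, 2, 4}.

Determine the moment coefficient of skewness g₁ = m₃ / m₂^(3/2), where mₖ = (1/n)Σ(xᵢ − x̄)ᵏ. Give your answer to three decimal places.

2.064

x̄ = (3 + 4 + 0 + 1 + 21 + 1 + 2 + 4) / 8 = 4.5000
deviations (xᵢ − x̄): -1.5000, -0.5000, -4.5000, -3.5000, 16.5000, -3.5000, -2.5000, -0.5000
Σ(xᵢ − x̄)² = 326.0000 ⇒ m₂ = 326.0000/8 = 40.75000
Σ(xᵢ − x̄)³ = 4296.0000 ⇒ m₃ = 4296.0000/8 = 537.00000
m₂^(3/2) = 40.75000^(1.5) = 260.13059
g₁ = m₃ / m₂^(3/2) = 537.00000 / 260.13059 ≈ 2.064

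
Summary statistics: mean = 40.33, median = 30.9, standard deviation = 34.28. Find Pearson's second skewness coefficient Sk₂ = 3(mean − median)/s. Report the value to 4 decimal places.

0.8253

Sk₂ = 3(40.33 − 30.9) / 34.28 = 3 × 9.4300 / 34.28
    = 28.2900 / 34.28 ≈ 0.8253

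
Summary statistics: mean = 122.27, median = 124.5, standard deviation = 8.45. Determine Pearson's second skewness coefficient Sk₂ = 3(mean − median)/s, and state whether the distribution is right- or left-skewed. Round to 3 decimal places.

-0.792, left-skewed

Sk₂ = 3(122.27 − 124.5) / 8.45 = 3 × -2.2300 / 8.45
    = -6.6900 / 8.45 ≈ -0.792
Sk₂ < 0 ⇒ mean < median ⇒ left-skewed (negative skew).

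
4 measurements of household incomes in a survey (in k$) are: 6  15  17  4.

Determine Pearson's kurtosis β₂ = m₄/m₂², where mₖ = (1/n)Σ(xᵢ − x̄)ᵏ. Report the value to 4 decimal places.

x̄ = 10.5000
Σ(xᵢ − x̄)² = 125.0000 ⇒ m₂ = 31.25000
Σ(xᵢ − x̄)⁴ = 4390.2500 ⇒ m₄ = 1097.56250
m₂² = 976.56250
β₂ = m₄/m₂² = 1097.56250 / 976.56250 ≈ 1.1239

1.1239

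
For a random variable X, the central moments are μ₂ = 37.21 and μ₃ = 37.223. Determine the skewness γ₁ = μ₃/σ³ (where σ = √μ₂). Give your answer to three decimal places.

0.164

σ = √μ₂ = √37.21 = 6.10000
σ³ = μ₂^(3/2) = 226.98100
γ₁ = μ₃/σ³ = 37.223 / 226.98100 ≈ 0.164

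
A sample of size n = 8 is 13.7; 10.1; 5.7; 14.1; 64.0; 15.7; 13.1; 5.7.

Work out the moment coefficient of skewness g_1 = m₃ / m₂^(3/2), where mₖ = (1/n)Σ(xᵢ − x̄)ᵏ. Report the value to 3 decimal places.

2.087

x̄ = (13.7 + 10.1 + 5.7 + 14.1 + 64.0 + 15.7 + 13.1 + 5.7) / 8 = 17.7625
deviations (xᵢ − x̄): -4.0625, -7.6625, -12.0625, -3.6625, 46.2375, -2.0625, -4.6625, -12.0625
Σ(xᵢ − x̄)² = 2543.5387 ⇒ m₂ = 2543.5387/8 = 317.94234
Σ(xᵢ − x̄)³ = 94664.9635 ⇒ m₃ = 94664.9635/8 = 11833.12044
m₂^(3/2) = 317.94234^(1.5) = 5669.21016
g_1 = m₃ / m₂^(3/2) = 11833.12044 / 5669.21016 ≈ 2.087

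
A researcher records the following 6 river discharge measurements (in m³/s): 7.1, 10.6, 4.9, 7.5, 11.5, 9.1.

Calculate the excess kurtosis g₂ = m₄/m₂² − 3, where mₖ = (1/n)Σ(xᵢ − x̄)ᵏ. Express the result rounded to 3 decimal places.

-1.153

x̄ = 8.4500
Σ(xᵢ − x̄)² = 29.6750 ⇒ m₂ = 4.94583
Σ(xᵢ − x̄)⁴ = 271.0415 ⇒ m₄ = 45.17359
m₂² = 24.46127
g₂ = m₄/m₂² − 3 = 1.84674 − 3 ≈ -1.153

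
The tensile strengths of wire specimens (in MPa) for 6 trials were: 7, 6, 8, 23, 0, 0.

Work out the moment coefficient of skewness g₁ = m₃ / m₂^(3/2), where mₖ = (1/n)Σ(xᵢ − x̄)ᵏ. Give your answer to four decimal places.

x̄ = (7 + 6 + 8 + 23 + 0 + 0) / 6 = 7.3333
deviations (xᵢ − x̄): -0.3333, -1.3333, 0.6667, 15.6667, -7.3333, -7.3333
Σ(xᵢ − x̄)² = 355.3333 ⇒ m₂ = 355.3333/6 = 59.22222
Σ(xᵢ − x̄)³ = 3054.4444 ⇒ m₃ = 3054.4444/6 = 509.07407
m₂^(3/2) = 59.22222^(1.5) = 455.75039
g₁ = m₃ / m₂^(3/2) = 509.07407 / 455.75039 ≈ 1.1170

1.1170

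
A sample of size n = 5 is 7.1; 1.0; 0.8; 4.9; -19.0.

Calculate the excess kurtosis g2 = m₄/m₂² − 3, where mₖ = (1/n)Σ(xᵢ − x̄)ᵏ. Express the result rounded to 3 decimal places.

x̄ = -1.0400
Σ(xᵢ − x̄)² = 431.6520 ⇒ m₂ = 86.33040
Σ(xᵢ − x̄)⁴ = 109710.0340 ⇒ m₄ = 21942.00680
m₂² = 7452.93796
g2 = m₄/m₂² − 3 = 2.94407 − 3 ≈ -0.056

-0.056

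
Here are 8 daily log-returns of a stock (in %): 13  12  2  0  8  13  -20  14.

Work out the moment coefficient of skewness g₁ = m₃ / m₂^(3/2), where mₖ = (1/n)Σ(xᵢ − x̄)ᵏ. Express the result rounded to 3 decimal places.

x̄ = (13 + 12 + 2 + 0 + 8 + 13 - 20 + 14) / 8 = 5.2500
deviations (xᵢ − x̄): 7.7500, 6.7500, -3.2500, -5.2500, 2.7500, 7.7500, -25.2500, 8.7500
Σ(xᵢ − x̄)² = 925.5000 ⇒ m₂ = 925.5000/8 = 115.68750
Σ(xᵢ − x̄)³ = -14348.2500 ⇒ m₃ = -14348.2500/8 = -1793.53125
m₂^(3/2) = 115.68750^(1.5) = 1244.31304
g₁ = m₃ / m₂^(3/2) = -1793.53125 / 1244.31304 ≈ -1.441

-1.441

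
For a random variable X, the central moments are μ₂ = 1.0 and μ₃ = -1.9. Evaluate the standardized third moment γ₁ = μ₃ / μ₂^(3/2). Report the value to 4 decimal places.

-1.9000

σ = √μ₂ = √1.0 = 1.00000
σ³ = μ₂^(3/2) = 1.00000
γ₁ = μ₃/σ³ = -1.9 / 1.00000 ≈ -1.9000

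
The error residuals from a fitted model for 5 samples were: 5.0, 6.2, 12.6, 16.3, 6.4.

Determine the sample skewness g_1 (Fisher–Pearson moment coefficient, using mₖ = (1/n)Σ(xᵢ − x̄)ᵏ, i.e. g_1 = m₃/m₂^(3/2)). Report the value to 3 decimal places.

x̄ = (5.0 + 6.2 + 12.6 + 16.3 + 6.4) / 5 = 9.3000
deviations (xᵢ − x̄): -4.3000, -3.1000, 3.3000, 7.0000, -2.9000
Σ(xᵢ − x̄)² = 96.4000 ⇒ m₂ = 96.4000/5 = 19.28000
Σ(xᵢ − x̄)³ = 245.2500 ⇒ m₃ = 245.2500/5 = 49.05000
m₂^(3/2) = 19.28000^(1.5) = 84.65655
g_1 = m₃ / m₂^(3/2) = 49.05000 / 84.65655 ≈ 0.579

0.579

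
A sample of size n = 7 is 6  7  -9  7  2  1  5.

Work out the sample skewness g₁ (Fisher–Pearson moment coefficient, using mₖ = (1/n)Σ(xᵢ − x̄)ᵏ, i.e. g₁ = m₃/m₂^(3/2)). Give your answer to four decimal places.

-1.3848

x̄ = (6 + 7 - 9 + 7 + 2 + 1 + 5) / 7 = 2.7143
deviations (xᵢ − x̄): 3.2857, 4.2857, -11.7143, 4.2857, -0.7143, -1.7143, 2.2857
Σ(xᵢ − x̄)² = 193.4286 ⇒ m₂ = 193.4286/7 = 27.63265
Σ(xᵢ − x̄)³ = -1408.0408 ⇒ m₃ = -1408.0408/7 = -201.14869
m₂^(3/2) = 27.63265^(1.5) = 145.25593
g₁ = m₃ / m₂^(3/2) = -201.14869 / 145.25593 ≈ -1.3848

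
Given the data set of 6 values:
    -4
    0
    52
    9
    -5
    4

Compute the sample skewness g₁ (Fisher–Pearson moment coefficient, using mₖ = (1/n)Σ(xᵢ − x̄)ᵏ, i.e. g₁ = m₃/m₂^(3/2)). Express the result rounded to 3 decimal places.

x̄ = (-4 + 0 + 52 + 9 - 5 + 4) / 6 = 9.3333
deviations (xᵢ − x̄): -13.3333, -9.3333, 42.6667, -0.3333, -14.3333, -5.3333
Σ(xᵢ − x̄)² = 2319.3333 ⇒ m₂ = 2319.3333/6 = 386.55556
Σ(xᵢ − x̄)³ = 71392.4444 ⇒ m₃ = 71392.4444/6 = 11898.74074
m₂^(3/2) = 386.55556^(1.5) = 7600.07502
g₁ = m₃ / m₂^(3/2) = 11898.74074 / 7600.07502 ≈ 1.566

1.566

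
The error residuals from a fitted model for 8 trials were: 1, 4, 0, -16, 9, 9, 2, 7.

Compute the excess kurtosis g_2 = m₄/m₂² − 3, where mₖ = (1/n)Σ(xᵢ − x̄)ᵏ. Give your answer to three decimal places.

x̄ = 2.0000
Σ(xᵢ − x̄)² = 456.0000 ⇒ m₂ = 57.00000
Σ(xᵢ − x̄)⁴ = 110436.0000 ⇒ m₄ = 13804.50000
m₂² = 3249.00000
g_2 = m₄/m₂² − 3 = 4.24885 − 3 ≈ 1.249

1.249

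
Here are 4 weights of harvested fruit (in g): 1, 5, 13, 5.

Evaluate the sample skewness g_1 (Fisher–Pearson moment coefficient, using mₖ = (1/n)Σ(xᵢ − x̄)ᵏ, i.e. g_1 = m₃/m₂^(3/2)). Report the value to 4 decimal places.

0.6520

x̄ = (1 + 5 + 13 + 5) / 4 = 6.0000
deviations (xᵢ − x̄): -5.0000, -1.0000, 7.0000, -1.0000
Σ(xᵢ − x̄)² = 76.0000 ⇒ m₂ = 76.0000/4 = 19.00000
Σ(xᵢ − x̄)³ = 216.0000 ⇒ m₃ = 216.0000/4 = 54.00000
m₂^(3/2) = 19.00000^(1.5) = 82.81908
g_1 = m₃ / m₂^(3/2) = 54.00000 / 82.81908 ≈ 0.6520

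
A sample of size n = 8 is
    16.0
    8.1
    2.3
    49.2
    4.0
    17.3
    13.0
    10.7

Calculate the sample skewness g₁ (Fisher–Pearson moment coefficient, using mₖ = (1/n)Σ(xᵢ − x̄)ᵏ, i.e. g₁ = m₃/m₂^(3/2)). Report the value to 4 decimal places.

x̄ = (16.0 + 8.1 + 2.3 + 49.2 + 4.0 + 17.3 + 13.0 + 10.7) / 8 = 15.0750
deviations (xᵢ − x̄): 0.9250, -6.9750, -12.7750, 34.1250, -11.0750, 2.2250, -2.0750, -4.3750
Σ(xᵢ − x̄)² = 1528.2750 ⇒ m₂ = 1528.2750/8 = 191.03438
Σ(xᵢ − x̄)³ = 35875.5907 ⇒ m₃ = 35875.5907/8 = 4484.44884
m₂^(3/2) = 191.03438^(1.5) = 2640.38516
g₁ = m₃ / m₂^(3/2) = 4484.44884 / 2640.38516 ≈ 1.6984

1.6984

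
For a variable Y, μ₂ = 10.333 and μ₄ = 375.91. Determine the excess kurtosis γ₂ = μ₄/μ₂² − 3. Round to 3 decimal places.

0.521

μ₂² = 10.333² = 106.77089
μ₄/μ₂² = 375.91 / 106.77089 = 3.52072
γ₂ = 3.52072 − 3 ≈ 0.521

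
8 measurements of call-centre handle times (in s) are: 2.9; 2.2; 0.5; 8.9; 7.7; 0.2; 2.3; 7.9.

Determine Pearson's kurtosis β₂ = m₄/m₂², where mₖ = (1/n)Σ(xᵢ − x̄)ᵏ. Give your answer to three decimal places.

x̄ = 4.0750
Σ(xᵢ − x̄)² = 86.8950 ⇒ m₂ = 10.86188
Σ(xᵢ − x̄)⁴ = 1341.7243 ⇒ m₄ = 167.71553
m₂² = 117.98033
β₂ = m₄/m₂² = 167.71553 / 117.98033 ≈ 1.422

1.422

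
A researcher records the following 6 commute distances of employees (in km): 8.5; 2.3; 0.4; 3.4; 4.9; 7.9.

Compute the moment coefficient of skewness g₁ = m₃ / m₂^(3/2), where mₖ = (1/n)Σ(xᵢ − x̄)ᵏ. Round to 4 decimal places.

x̄ = (8.5 + 2.3 + 0.4 + 3.4 + 4.9 + 7.9) / 6 = 4.5667
deviations (xᵢ − x̄): 3.9333, -2.2667, -4.1667, -1.1667, 0.3333, 3.3333
Σ(xᵢ − x̄)² = 50.5533 ⇒ m₂ = 50.5533/6 = 8.42556
Σ(xᵢ − x̄)³ = 12.3556 ⇒ m₃ = 12.3556/6 = 2.05926
m₂^(3/2) = 8.42556^(1.5) = 24.45670
g₁ = m₃ / m₂^(3/2) = 2.05926 / 24.45670 ≈ 0.0842

0.0842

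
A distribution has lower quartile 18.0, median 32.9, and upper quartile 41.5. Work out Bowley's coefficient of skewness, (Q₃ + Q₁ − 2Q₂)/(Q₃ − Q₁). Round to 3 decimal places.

numerator: Q₃ + Q₁ − 2Q₂ = 41.5 + 18.0 − 2×32.9 = -6.3000
denominator: Q₃ − Q₁ = 41.5 − 18.0 = 23.5000
Bowley skewness = -6.3000 / 23.5000 ≈ -0.268

-0.268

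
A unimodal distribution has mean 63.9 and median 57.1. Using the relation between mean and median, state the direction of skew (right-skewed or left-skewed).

mean − median = 63.9 − 57.1 = 6.8
mean > median ⇒ the longer tail is on the right ⇒ right-skewed (positively skewed).

right-skewed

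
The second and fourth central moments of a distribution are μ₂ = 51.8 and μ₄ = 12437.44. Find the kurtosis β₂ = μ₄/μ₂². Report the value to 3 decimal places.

4.635

μ₂² = 51.8² = 2683.24000
μ₄/μ₂² = 12437.44 / 2683.24000 = 4.63523
β₂ ≈ 4.635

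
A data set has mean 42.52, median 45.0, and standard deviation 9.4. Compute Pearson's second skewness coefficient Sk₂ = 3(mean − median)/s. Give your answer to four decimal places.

Sk₂ = 3(42.52 − 45.0) / 9.4 = 3 × -2.4800 / 9.4
    = -7.4400 / 9.4 ≈ -0.7915

-0.7915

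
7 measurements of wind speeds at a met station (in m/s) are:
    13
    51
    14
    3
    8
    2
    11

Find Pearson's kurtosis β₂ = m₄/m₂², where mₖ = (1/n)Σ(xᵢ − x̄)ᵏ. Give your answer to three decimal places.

x̄ = 14.5714
Σ(xᵢ − x̄)² = 1677.7143 ⇒ m₂ = 239.67347
Σ(xᵢ − x̄)⁴ = 1805976.6181 ⇒ m₄ = 257996.65973
m₂² = 57443.37193
β₂ = m₄/m₂² = 257996.65973 / 57443.37193 ≈ 4.491

4.491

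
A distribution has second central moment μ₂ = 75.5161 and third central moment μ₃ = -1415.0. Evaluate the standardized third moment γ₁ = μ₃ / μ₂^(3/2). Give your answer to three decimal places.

-2.156

σ = √μ₂ = √75.5161 = 8.69000
σ³ = μ₂^(3/2) = 656.23491
γ₁ = μ₃/σ³ = -1415.0 / 656.23491 ≈ -2.156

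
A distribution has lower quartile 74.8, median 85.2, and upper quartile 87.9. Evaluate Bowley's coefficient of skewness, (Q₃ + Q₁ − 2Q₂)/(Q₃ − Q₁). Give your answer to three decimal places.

numerator: Q₃ + Q₁ − 2Q₂ = 87.9 + 74.8 − 2×85.2 = -7.7000
denominator: Q₃ − Q₁ = 87.9 − 74.8 = 13.1000
Bowley skewness = -7.7000 / 13.1000 ≈ -0.588

-0.588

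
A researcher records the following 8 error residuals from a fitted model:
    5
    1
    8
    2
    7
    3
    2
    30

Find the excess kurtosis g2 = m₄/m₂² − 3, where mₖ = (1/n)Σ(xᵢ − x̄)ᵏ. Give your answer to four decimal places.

2.3735

x̄ = 7.2500
Σ(xᵢ − x̄)² = 635.5000 ⇒ m₂ = 79.43750
Σ(xᵢ − x̄)⁴ = 271268.4063 ⇒ m₄ = 33908.55078
m₂² = 6310.31641
g2 = m₄/m₂² − 3 = 5.37351 − 3 ≈ 2.3735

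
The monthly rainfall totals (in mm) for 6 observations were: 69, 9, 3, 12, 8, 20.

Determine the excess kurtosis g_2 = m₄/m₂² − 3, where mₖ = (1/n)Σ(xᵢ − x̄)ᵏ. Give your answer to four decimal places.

0.8288

x̄ = 20.1667
Σ(xᵢ − x̄)² = 3018.8333 ⇒ m₂ = 503.13889
Σ(xᵢ − x̄)⁴ = 5815521.4861 ⇒ m₄ = 969253.58102
m₂² = 253148.74151
g_2 = m₄/m₂² − 3 = 3.82879 − 3 ≈ 0.8288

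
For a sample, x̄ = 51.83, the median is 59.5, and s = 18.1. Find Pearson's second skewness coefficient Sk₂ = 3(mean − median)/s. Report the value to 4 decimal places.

-1.2713

Sk₂ = 3(51.83 − 59.5) / 18.1 = 3 × -7.6700 / 18.1
    = -23.0100 / 18.1 ≈ -1.2713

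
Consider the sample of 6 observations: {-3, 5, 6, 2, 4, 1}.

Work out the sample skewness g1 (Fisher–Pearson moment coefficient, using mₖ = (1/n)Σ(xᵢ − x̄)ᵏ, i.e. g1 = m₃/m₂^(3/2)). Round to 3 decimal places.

-0.676

x̄ = (-3 + 5 + 6 + 2 + 4 + 1) / 6 = 2.5000
deviations (xᵢ − x̄): -5.5000, 2.5000, 3.5000, -0.5000, 1.5000, -1.5000
Σ(xᵢ − x̄)² = 53.5000 ⇒ m₂ = 53.5000/6 = 8.91667
Σ(xᵢ − x̄)³ = -108.0000 ⇒ m₃ = -108.0000/6 = -18.00000
m₂^(3/2) = 8.91667^(1.5) = 26.62587
g1 = m₃ / m₂^(3/2) = -18.00000 / 26.62587 ≈ -0.676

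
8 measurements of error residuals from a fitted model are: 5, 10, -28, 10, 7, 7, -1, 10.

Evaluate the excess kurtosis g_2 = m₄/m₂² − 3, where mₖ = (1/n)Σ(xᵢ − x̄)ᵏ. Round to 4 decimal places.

2.2253

x̄ = 2.5000
Σ(xᵢ − x̄)² = 1158.0000 ⇒ m₂ = 144.75000
Σ(xᵢ − x̄)⁴ = 875866.5000 ⇒ m₄ = 109483.31250
m₂² = 20952.56250
g_2 = m₄/m₂² − 3 = 5.22529 − 3 ≈ 2.2253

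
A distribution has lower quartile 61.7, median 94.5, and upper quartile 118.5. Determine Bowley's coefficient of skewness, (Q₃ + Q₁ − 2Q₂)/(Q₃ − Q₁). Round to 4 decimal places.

numerator: Q₃ + Q₁ − 2Q₂ = 118.5 + 61.7 − 2×94.5 = -8.8000
denominator: Q₃ − Q₁ = 118.5 − 61.7 = 56.8000
Bowley skewness = -8.8000 / 56.8000 ≈ -0.1549

-0.1549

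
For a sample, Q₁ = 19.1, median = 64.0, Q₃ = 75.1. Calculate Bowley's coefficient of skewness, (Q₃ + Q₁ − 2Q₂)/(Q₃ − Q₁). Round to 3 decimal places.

-0.604

numerator: Q₃ + Q₁ − 2Q₂ = 75.1 + 19.1 − 2×64.0 = -33.8000
denominator: Q₃ − Q₁ = 75.1 − 19.1 = 56.0000
Bowley skewness = -33.8000 / 56.0000 ≈ -0.604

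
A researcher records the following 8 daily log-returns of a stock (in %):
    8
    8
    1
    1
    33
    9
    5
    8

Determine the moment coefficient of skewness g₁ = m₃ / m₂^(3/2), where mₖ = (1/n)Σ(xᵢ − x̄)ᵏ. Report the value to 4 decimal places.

x̄ = (8 + 8 + 1 + 1 + 33 + 9 + 5 + 8) / 8 = 9.1250
deviations (xᵢ − x̄): -1.1250, -1.1250, -8.1250, -8.1250, 23.8750, -0.1250, -4.1250, -1.1250
Σ(xᵢ − x̄)² = 722.8750 ⇒ m₂ = 722.8750/8 = 90.35938
Σ(xᵢ − x̄)³ = 12461.9063 ⇒ m₃ = 12461.9063/8 = 1557.73828
m₂^(3/2) = 90.35938^(1.5) = 858.93407
g₁ = m₃ / m₂^(3/2) = 1557.73828 / 858.93407 ≈ 1.8136

1.8136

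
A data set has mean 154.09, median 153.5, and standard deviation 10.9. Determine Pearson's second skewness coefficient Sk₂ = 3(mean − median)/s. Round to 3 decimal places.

0.162

Sk₂ = 3(154.09 − 153.5) / 10.9 = 3 × 0.5900 / 10.9
    = 1.7700 / 10.9 ≈ 0.162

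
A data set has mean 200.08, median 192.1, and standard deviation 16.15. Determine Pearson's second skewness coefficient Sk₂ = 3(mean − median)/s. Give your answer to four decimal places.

Sk₂ = 3(200.08 − 192.1) / 16.15 = 3 × 7.9800 / 16.15
    = 23.9400 / 16.15 ≈ 1.4824

1.4824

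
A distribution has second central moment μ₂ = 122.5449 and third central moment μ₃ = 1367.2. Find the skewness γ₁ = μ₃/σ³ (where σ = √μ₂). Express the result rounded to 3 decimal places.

σ = √μ₂ = √122.5449 = 11.07000
σ³ = μ₂^(3/2) = 1356.57204
γ₁ = μ₃/σ³ = 1367.2 / 1356.57204 ≈ 1.008

1.008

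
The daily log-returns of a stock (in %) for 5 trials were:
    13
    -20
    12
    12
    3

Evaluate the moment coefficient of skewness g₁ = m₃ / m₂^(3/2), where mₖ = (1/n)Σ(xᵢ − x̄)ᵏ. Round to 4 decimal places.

-1.2250

x̄ = (13 - 20 + 12 + 12 + 3) / 5 = 4.0000
deviations (xᵢ − x̄): 9.0000, -24.0000, 8.0000, 8.0000, -1.0000
Σ(xᵢ − x̄)² = 786.0000 ⇒ m₂ = 786.0000/5 = 157.20000
Σ(xᵢ − x̄)³ = -12072.0000 ⇒ m₃ = -12072.0000/5 = -2414.40000
m₂^(3/2) = 157.20000^(1.5) = 1970.96455
g₁ = m₃ / m₂^(3/2) = -2414.40000 / 1970.96455 ≈ -1.2250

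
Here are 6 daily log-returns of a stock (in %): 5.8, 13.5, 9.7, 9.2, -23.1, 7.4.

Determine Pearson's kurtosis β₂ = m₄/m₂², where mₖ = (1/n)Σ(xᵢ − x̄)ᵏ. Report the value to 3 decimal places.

3.946

x̄ = 3.7500
Σ(xᵢ − x̄)² = 898.6150 ⇒ m₂ = 149.76917
Σ(xᵢ − x̄)⁴ = 531096.8554 ⇒ m₄ = 88516.14257
m₂² = 22430.80328
β₂ = m₄/m₂² = 88516.14257 / 22430.80328 ≈ 3.946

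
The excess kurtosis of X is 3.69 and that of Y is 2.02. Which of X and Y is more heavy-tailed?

X

Higher excess kurtosis ⇒ heavier tails relative to the normal distribution.
3.69 vs 2.02: the larger is 3.69, so X has heavier tails.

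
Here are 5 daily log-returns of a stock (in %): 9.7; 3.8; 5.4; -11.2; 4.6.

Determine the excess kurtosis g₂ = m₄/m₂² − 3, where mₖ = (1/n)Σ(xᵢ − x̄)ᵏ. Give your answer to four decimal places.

x̄ = 2.4600
Σ(xᵢ − x̄)² = 254.0320 ⇒ m₂ = 50.80640
Σ(xᵢ − x̄)⁴ = 37664.4315 ⇒ m₄ = 7532.88629
m₂² = 2581.29028
g₂ = m₄/m₂² − 3 = 2.91826 − 3 ≈ -0.0817

-0.0817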